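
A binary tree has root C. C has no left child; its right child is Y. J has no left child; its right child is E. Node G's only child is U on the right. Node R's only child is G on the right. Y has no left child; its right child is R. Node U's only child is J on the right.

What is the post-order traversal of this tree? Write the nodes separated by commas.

Post-order visits the left subtree, then the right subtree, then the node.
At C: no left child.
At C: go right to Y.
  At Y: no left child.
  At Y: go right to R.
    At R: no left child.
    At R: go right to G.
      At G: no left child.
      At G: go right to U.
        At U: no left child.
        At U: go right to J.
          At J: no left child.
          At J: go right to E.
            E is a leaf — visit E.
          Visit J.
        Visit U.
      Visit G.
    Visit R.
  Visit Y.
Visit C.

E, J, U, G, R, Y, C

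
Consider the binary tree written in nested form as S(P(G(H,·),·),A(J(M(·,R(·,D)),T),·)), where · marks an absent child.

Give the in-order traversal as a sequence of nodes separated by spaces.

H G P S M R D J T A

In-order visits the left subtree, then the node, then the right subtree.
At S: go left to P.
  At P: go left to G.
    At G: go left to H.
      H is a leaf — visit H.
    Visit G.
    At G: no right child.
  Visit P.
  At P: no right child.
Visit S.
At S: go right to A.
  At A: go left to J.
    At J: go left to M.
      At M: no left child.
      Visit M.
      At M: go right to R.
        At R: no left child.
        Visit R.
        At R: go right to D.
          D is a leaf — visit D.
    Visit J.
    At J: go right to T.
      T is a leaf — visit T.
  Visit A.
  At A: no right child.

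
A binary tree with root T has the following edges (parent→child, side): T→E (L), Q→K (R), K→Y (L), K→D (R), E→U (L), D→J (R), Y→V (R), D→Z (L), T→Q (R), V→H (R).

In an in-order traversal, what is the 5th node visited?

Y

In-order visits the left subtree, then the node, then the right subtree.
At T: go left to E.
  At E: go left to U.
    U is a leaf — visit U.
  Visit E.
  At E: no right child.
Visit T.
At T: go right to Q.
  At Q: no left child.
  Visit Q.
  At Q: go right to K.
    At K: go left to Y.
      At Y: no left child.
      Visit Y.
      At Y: go right to V.
        At V: no left child.
        Visit V.
        At V: go right to H.
          H is a leaf — visit H.
    Visit K.
    At K: go right to D.
      At D: go left to Z.
        Z is a leaf — visit Z.
      Visit D.
      At D: go right to J.
        J is a leaf — visit J.
Full in-order sequence: U, E, T, Q, Y, V, H, K, Z, D, J.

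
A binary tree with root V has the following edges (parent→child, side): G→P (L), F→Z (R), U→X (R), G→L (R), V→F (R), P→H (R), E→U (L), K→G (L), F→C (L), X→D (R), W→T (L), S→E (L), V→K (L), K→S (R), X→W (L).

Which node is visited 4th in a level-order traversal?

Level-order visits nodes level by level from the root, left to right within each level.
Level 0: V
Level 1: K, F
Level 2: G, S, C, Z
Level 3: P, L, E
Level 4: H, U
Level 5: X
Level 6: W, D
Level 7: T
Full level-order sequence: V, K, F, G, S, C, Z, P, L, E, H, U, X, W, D, T.

G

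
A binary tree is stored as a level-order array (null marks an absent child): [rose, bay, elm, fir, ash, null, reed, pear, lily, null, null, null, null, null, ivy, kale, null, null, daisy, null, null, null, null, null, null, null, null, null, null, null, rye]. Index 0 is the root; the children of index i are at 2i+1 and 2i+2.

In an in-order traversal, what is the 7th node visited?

In-order visits the left subtree, then the node, then the right subtree.
At rose: go left to bay.
  At bay: go left to fir.
    At fir: go left to pear.
      At pear: go left to kale.
        kale is a leaf — visit kale.
      Visit pear.
      At pear: no right child.
    Visit fir.
    At fir: go right to lily.
      At lily: no left child.
      Visit lily.
      At lily: go right to daisy.
        daisy is a leaf — visit daisy.
  Visit bay.
  At bay: go right to ash.
    ash is a leaf — visit ash.
Visit rose.
At rose: go right to elm.
  At elm: no left child.
  Visit elm.
  At elm: go right to reed.
    At reed: no left child.
    Visit reed.
    At reed: go right to ivy.
      At ivy: no left child.
      Visit ivy.
      At ivy: go right to rye.
        rye is a leaf — visit rye.
Full in-order sequence: kale, pear, fir, lily, daisy, bay, ash, rose, elm, reed, ivy, rye.

ash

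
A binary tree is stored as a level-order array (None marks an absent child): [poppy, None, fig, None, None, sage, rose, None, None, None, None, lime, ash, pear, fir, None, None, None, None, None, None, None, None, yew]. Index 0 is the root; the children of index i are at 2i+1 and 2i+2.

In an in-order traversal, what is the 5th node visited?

In-order visits the left subtree, then the node, then the right subtree.
At poppy: no left child.
Visit poppy.
At poppy: go right to fig.
  At fig: go left to sage.
    At sage: go left to lime.
      At lime: go left to yew.
        yew is a leaf — visit yew.
      Visit lime.
      At lime: no right child.
    Visit sage.
    At sage: go right to ash.
      ash is a leaf — visit ash.
  Visit fig.
  At fig: go right to rose.
    At rose: go left to pear.
      pear is a leaf — visit pear.
    Visit rose.
    At rose: go right to fir.
      fir is a leaf — visit fir.
Full in-order sequence: poppy, yew, lime, sage, ash, fig, pear, rose, fir.

ash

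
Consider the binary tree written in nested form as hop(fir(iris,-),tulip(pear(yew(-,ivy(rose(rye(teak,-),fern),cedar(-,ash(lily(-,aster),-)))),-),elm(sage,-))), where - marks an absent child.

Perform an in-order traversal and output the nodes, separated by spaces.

iris fir hop yew teak rye rose fern ivy cedar lily aster ash pear tulip sage elm

In-order visits the left subtree, then the node, then the right subtree.
At hop: go left to fir.
  At fir: go left to iris.
    iris is a leaf — visit iris.
  Visit fir.
  At fir: no right child.
Visit hop.
At hop: go right to tulip.
  At tulip: go left to pear.
    At pear: go left to yew.
      At yew: no left child.
      Visit yew.
      At yew: go right to ivy.
        At ivy: go left to rose.
          At rose: go left to rye.
            At rye: go left to teak.
              teak is a leaf — visit teak.
            Visit rye.
            At rye: no right child.
          Visit rose.
          At rose: go right to fern.
            fern is a leaf — visit fern.
        Visit ivy.
        At ivy: go right to cedar.
          At cedar: no left child.
          Visit cedar.
          At cedar: go right to ash.
            At ash: go left to lily.
              At lily: no left child.
              Visit lily.
              At lily: go right to aster.
                aster is a leaf — visit aster.
            Visit ash.
            At ash: no right child.
    Visit pear.
    At pear: no right child.
  Visit tulip.
  At tulip: go right to elm.
    At elm: go left to sage.
      sage is a leaf — visit sage.
    Visit elm.
    At elm: no right child.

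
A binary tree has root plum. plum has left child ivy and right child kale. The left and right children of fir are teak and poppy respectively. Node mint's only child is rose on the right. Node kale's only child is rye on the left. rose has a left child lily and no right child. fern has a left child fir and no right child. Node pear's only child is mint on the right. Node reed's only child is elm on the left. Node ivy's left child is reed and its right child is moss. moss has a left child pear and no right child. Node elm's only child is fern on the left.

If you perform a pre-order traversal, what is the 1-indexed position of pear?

Pre-order visits the node, then its left subtree, then its right subtree.
Visit plum.
At plum: go left to ivy.
  Visit ivy.
  At ivy: go left to reed.
    Visit reed.
    At reed: go left to elm.
      Visit elm.
      At elm: go left to fern.
        Visit fern.
        At fern: go left to fir.
          Visit fir.
          At fir: go left to teak.
            teak is a leaf — visit teak.
          At fir: go right to poppy.
            poppy is a leaf — visit poppy.
        At fern: no right child.
      At elm: no right child.
    At reed: no right child.
  At ivy: go right to moss.
    Visit moss.
    At moss: go left to pear.
      Visit pear.
      At pear: no left child.
      At pear: go right to mint.
        Visit mint.
        At mint: no left child.
        At mint: go right to rose.
          Visit rose.
          At rose: go left to lily.
            lily is a leaf — visit lily.
          At rose: no right child.
    At moss: no right child.
At plum: go right to kale.
  Visit kale.
  At kale: go left to rye.
    rye is a leaf — visit rye.
  At kale: no right child.
Full pre-order sequence: plum, ivy, reed, elm, fern, fir, teak, poppy, moss, pear, mint, rose, lily, kale, rye.

10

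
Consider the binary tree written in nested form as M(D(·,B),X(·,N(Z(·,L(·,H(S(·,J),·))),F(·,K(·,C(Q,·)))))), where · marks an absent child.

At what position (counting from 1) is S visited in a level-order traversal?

Level-order visits nodes level by level from the root, left to right within each level.
Level 0: M
Level 1: D, X
Level 2: B, N
Level 3: Z, F
Level 4: L, K
Level 5: H, C
Level 6: S, Q
Level 7: J
Full level-order sequence: M, D, X, B, N, Z, F, L, K, H, C, S, Q, J.

12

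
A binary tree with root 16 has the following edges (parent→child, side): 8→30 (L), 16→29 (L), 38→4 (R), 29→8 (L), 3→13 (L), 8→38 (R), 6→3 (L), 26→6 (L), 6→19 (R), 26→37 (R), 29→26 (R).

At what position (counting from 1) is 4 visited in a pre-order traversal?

6

Pre-order visits the node, then its left subtree, then its right subtree.
Visit 16.
At 16: go left to 29.
  Visit 29.
  At 29: go left to 8.
    Visit 8.
    At 8: go left to 30.
      30 is a leaf — visit 30.
    At 8: go right to 38.
      Visit 38.
      At 38: no left child.
      At 38: go right to 4.
        4 is a leaf — visit 4.
  At 29: go right to 26.
    Visit 26.
    At 26: go left to 6.
      Visit 6.
      At 6: go left to 3.
        Visit 3.
        At 3: go left to 13.
          13 is a leaf — visit 13.
        At 3: no right child.
      At 6: go right to 19.
        19 is a leaf — visit 19.
    At 26: go right to 37.
      37 is a leaf — visit 37.
At 16: no right child.
Full pre-order sequence: 16, 29, 8, 30, 38, 4, 26, 6, 3, 13, 19, 37.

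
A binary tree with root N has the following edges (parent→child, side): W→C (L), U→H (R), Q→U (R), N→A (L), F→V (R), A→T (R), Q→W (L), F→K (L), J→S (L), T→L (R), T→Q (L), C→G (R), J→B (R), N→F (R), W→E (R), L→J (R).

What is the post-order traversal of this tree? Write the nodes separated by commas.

G, C, E, W, H, U, Q, S, B, J, L, T, A, K, V, F, N

Post-order visits the left subtree, then the right subtree, then the node.
At N: go left to A.
  At A: no left child.
  At A: go right to T.
    At T: go left to Q.
      At Q: go left to W.
        At W: go left to C.
          At C: no left child.
          At C: go right to G.
            G is a leaf — visit G.
          Visit C.
        At W: go right to E.
          E is a leaf — visit E.
        Visit W.
      At Q: go right to U.
        At U: no left child.
        At U: go right to H.
          H is a leaf — visit H.
        Visit U.
      Visit Q.
    At T: go right to L.
      At L: no left child.
      At L: go right to J.
        At J: go left to S.
          S is a leaf — visit S.
        At J: go right to B.
          B is a leaf — visit B.
        Visit J.
      Visit L.
    Visit T.
  Visit A.
At N: go right to F.
  At F: go left to K.
    K is a leaf — visit K.
  At F: go right to V.
    V is a leaf — visit V.
  Visit F.
Visit N.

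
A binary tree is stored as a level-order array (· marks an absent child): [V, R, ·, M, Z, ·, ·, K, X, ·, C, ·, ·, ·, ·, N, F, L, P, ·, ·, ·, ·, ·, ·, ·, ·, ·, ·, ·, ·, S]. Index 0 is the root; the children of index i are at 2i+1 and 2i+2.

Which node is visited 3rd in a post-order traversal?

F

Post-order visits the left subtree, then the right subtree, then the node.
At V: go left to R.
  At R: go left to M.
    At M: go left to K.
      At K: go left to N.
        At N: go left to S.
          S is a leaf — visit S.
        At N: no right child.
        Visit N.
      At K: go right to F.
        F is a leaf — visit F.
      Visit K.
    At M: go right to X.
      At X: go left to L.
        L is a leaf — visit L.
      At X: go right to P.
        P is a leaf — visit P.
      Visit X.
    Visit M.
  At R: go right to Z.
    At Z: no left child.
    At Z: go right to C.
      C is a leaf — visit C.
    Visit Z.
  Visit R.
At V: no right child.
Visit V.
Full post-order sequence: S, N, F, K, L, P, X, M, C, Z, R, V.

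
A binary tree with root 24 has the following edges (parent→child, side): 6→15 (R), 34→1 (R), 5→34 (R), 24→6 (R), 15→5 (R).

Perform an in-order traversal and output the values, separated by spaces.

In-order visits the left subtree, then the node, then the right subtree.
At 24: no left child.
Visit 24.
At 24: go right to 6.
  At 6: no left child.
  Visit 6.
  At 6: go right to 15.
    At 15: no left child.
    Visit 15.
    At 15: go right to 5.
      At 5: no left child.
      Visit 5.
      At 5: go right to 34.
        At 34: no left child.
        Visit 34.
        At 34: go right to 1.
          1 is a leaf — visit 1.

24 6 15 5 34 1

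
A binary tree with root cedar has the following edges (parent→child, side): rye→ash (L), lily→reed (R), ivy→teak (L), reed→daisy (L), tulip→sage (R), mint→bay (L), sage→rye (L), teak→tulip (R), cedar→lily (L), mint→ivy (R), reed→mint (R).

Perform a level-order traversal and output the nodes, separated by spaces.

cedar lily reed daisy mint bay ivy teak tulip sage rye ash

Level-order visits nodes level by level from the root, left to right within each level.
Level 0: cedar
Level 1: lily
Level 2: reed
Level 3: daisy, mint
Level 4: bay, ivy
Level 5: teak
Level 6: tulip
Level 7: sage
Level 8: rye
Level 9: ash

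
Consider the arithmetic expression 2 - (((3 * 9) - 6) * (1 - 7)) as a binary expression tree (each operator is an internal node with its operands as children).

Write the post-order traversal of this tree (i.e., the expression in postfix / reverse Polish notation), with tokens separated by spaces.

2 3 9 * 6 - 1 7 - * -

Post-order on an expression tree gives postfix notation: for each operator, emit left operand, right operand, then the operator.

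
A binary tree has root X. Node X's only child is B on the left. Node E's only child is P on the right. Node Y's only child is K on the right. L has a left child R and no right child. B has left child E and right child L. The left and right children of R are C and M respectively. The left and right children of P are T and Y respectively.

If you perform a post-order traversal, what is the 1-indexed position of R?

8

Post-order visits the left subtree, then the right subtree, then the node.
At X: go left to B.
  At B: go left to E.
    At E: no left child.
    At E: go right to P.
      At P: go left to T.
        T is a leaf — visit T.
      At P: go right to Y.
        At Y: no left child.
        At Y: go right to K.
          K is a leaf — visit K.
        Visit Y.
      Visit P.
    Visit E.
  At B: go right to L.
    At L: go left to R.
      At R: go left to C.
        C is a leaf — visit C.
      At R: go right to M.
        M is a leaf — visit M.
      Visit R.
    At L: no right child.
    Visit L.
  Visit B.
At X: no right child.
Visit X.
Full post-order sequence: T, K, Y, P, E, C, M, R, L, B, X.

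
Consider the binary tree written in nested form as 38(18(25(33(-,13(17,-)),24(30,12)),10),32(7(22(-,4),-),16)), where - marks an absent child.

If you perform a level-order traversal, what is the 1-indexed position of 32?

3

Level-order visits nodes level by level from the root, left to right within each level.
Level 0: 38
Level 1: 18, 32
Level 2: 25, 10, 7, 16
Level 3: 33, 24, 22
Level 4: 13, 30, 12, 4
Level 5: 17
Full level-order sequence: 38, 18, 32, 25, 10, 7, 16, 33, 24, 22, 13, 30, 12, 4, 17.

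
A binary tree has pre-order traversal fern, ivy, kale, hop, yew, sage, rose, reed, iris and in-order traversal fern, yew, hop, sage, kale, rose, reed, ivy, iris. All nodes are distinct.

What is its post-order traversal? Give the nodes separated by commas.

yew, sage, hop, reed, rose, kale, iris, ivy, fern

The first element of pre-order is the root; it splits in-order into left and right subtrees.
Root fern: left subtree has 0 nodes { }, right has 8 {yew, hop, sage, kale, rose, reed, ivy, iris}.
  Root ivy: left subtree has 6 nodes {yew, hop, sage, kale, rose, reed}, right has 1 {iris}.
    Root kale: left subtree has 3 nodes {yew, hop, sage}, right has 2 {rose, reed}.
      Root hop: left subtree has 1 node {yew}, right has 1 {sage}.
      Root rose: left subtree has 0 nodes { }, right has 1 {reed}.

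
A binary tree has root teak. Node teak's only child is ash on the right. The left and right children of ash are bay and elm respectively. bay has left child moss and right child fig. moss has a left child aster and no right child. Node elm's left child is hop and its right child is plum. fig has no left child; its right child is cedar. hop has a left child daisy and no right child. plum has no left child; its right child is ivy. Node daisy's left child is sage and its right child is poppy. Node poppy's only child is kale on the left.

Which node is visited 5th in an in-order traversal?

fig

In-order visits the left subtree, then the node, then the right subtree.
At teak: no left child.
Visit teak.
At teak: go right to ash.
  At ash: go left to bay.
    At bay: go left to moss.
      At moss: go left to aster.
        aster is a leaf — visit aster.
      Visit moss.
      At moss: no right child.
    Visit bay.
    At bay: go right to fig.
      At fig: no left child.
      Visit fig.
      At fig: go right to cedar.
        cedar is a leaf — visit cedar.
  Visit ash.
  At ash: go right to elm.
    At elm: go left to hop.
      At hop: go left to daisy.
        At daisy: go left to sage.
          sage is a leaf — visit sage.
        Visit daisy.
        At daisy: go right to poppy.
          At poppy: go left to kale.
            kale is a leaf — visit kale.
          Visit poppy.
          At poppy: no right child.
      Visit hop.
      At hop: no right child.
    Visit elm.
    At elm: go right to plum.
      At plum: no left child.
      Visit plum.
      At plum: go right to ivy.
        ivy is a leaf — visit ivy.
Full in-order sequence: teak, aster, moss, bay, fig, cedar, ash, sage, daisy, kale, poppy, hop, elm, plum, ivy.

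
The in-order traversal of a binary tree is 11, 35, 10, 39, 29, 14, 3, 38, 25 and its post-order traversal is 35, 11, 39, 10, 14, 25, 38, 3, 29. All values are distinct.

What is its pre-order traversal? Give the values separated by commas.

29, 10, 11, 35, 39, 3, 14, 38, 25

The last element of post-order is the root; it splits in-order into left and right subtrees.
Root 29: left subtree has 4 nodes {11, 35, 10, 39}, right has 4 {14, 3, 38, 25}.
  Root 10: left subtree has 2 nodes {11, 35}, right has 1 {39}.
    Root 11: left subtree has 0 nodes { }, right has 1 {35}.
  Root 3: left subtree has 1 node {14}, right has 2 {38, 25}.
    Root 38: left subtree has 0 nodes { }, right has 1 {25}.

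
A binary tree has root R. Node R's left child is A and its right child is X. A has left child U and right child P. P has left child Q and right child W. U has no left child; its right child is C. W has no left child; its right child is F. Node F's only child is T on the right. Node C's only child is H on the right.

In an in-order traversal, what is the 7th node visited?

W

In-order visits the left subtree, then the node, then the right subtree.
At R: go left to A.
  At A: go left to U.
    At U: no left child.
    Visit U.
    At U: go right to C.
      At C: no left child.
      Visit C.
      At C: go right to H.
        H is a leaf — visit H.
  Visit A.
  At A: go right to P.
    At P: go left to Q.
      Q is a leaf — visit Q.
    Visit P.
    At P: go right to W.
      At W: no left child.
      Visit W.
      At W: go right to F.
        At F: no left child.
        Visit F.
        At F: go right to T.
          T is a leaf — visit T.
Visit R.
At R: go right to X.
  X is a leaf — visit X.
Full in-order sequence: U, C, H, A, Q, P, W, F, T, R, X.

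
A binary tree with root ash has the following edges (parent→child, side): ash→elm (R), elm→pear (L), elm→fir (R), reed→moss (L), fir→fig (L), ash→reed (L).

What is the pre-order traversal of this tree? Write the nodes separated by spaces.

Pre-order visits the node, then its left subtree, then its right subtree.
Visit ash.
At ash: go left to reed.
  Visit reed.
  At reed: go left to moss.
    moss is a leaf — visit moss.
  At reed: no right child.
At ash: go right to elm.
  Visit elm.
  At elm: go left to pear.
    pear is a leaf — visit pear.
  At elm: go right to fir.
    Visit fir.
    At fir: go left to fig.
      fig is a leaf — visit fig.
    At fir: no right child.

ash reed moss elm pear fir fig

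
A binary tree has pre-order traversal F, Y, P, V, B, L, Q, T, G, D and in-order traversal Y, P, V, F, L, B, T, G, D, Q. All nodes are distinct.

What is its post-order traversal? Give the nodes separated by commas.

The first element of pre-order is the root; it splits in-order into left and right subtrees.
Root F: left subtree has 3 nodes {Y, P, V}, right has 6 {L, B, T, G, D, Q}.
  Root Y: left subtree has 0 nodes { }, right has 2 {P, V}.
    Root P: left subtree has 0 nodes { }, right has 1 {V}.
  Root B: left subtree has 1 node {L}, right has 4 {T, G, D, Q}.
    Root Q: left subtree has 3 nodes {T, G, D}, right has 0 { }.
      Root T: left subtree has 0 nodes { }, right has 2 {G, D}.
        Root G: left subtree has 0 nodes { }, right has 1 {D}.

V, P, Y, L, D, G, T, Q, B, F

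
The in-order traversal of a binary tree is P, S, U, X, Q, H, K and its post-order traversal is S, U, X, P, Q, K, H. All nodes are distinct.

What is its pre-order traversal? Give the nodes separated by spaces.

H Q P X U S K

The last element of post-order is the root; it splits in-order into left and right subtrees.
Root H: left subtree has 5 nodes {P, S, U, X, Q}, right has 1 {K}.
  Root Q: left subtree has 4 nodes {P, S, U, X}, right has 0 { }.
    Root P: left subtree has 0 nodes { }, right has 3 {S, U, X}.
      Root X: left subtree has 2 nodes {S, U}, right has 0 { }.
        Root U: left subtree has 1 node {S}, right has 0 { }.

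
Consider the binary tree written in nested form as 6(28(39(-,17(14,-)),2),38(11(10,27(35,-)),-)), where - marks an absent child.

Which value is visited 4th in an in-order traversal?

In-order visits the left subtree, then the node, then the right subtree.
At 6: go left to 28.
  At 28: go left to 39.
    At 39: no left child.
    Visit 39.
    At 39: go right to 17.
      At 17: go left to 14.
        14 is a leaf — visit 14.
      Visit 17.
      At 17: no right child.
  Visit 28.
  At 28: go right to 2.
    2 is a leaf — visit 2.
Visit 6.
At 6: go right to 38.
  At 38: go left to 11.
    At 11: go left to 10.
      10 is a leaf — visit 10.
    Visit 11.
    At 11: go right to 27.
      At 27: go left to 35.
        35 is a leaf — visit 35.
      Visit 27.
      At 27: no right child.
  Visit 38.
  At 38: no right child.
Full in-order sequence: 39, 14, 17, 28, 2, 6, 10, 11, 35, 27, 38.

28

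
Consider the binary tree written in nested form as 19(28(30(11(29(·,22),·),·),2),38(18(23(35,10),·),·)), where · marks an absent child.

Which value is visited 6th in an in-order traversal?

In-order visits the left subtree, then the node, then the right subtree.
At 19: go left to 28.
  At 28: go left to 30.
    At 30: go left to 11.
      At 11: go left to 29.
        At 29: no left child.
        Visit 29.
        At 29: go right to 22.
          22 is a leaf — visit 22.
      Visit 11.
      At 11: no right child.
    Visit 30.
    At 30: no right child.
  Visit 28.
  At 28: go right to 2.
    2 is a leaf — visit 2.
Visit 19.
At 19: go right to 38.
  At 38: go left to 18.
    At 18: go left to 23.
      At 23: go left to 35.
        35 is a leaf — visit 35.
      Visit 23.
      At 23: go right to 10.
        10 is a leaf — visit 10.
    Visit 18.
    At 18: no right child.
  Visit 38.
  At 38: no right child.
Full in-order sequence: 29, 22, 11, 30, 28, 2, 19, 35, 23, 10, 18, 38.

2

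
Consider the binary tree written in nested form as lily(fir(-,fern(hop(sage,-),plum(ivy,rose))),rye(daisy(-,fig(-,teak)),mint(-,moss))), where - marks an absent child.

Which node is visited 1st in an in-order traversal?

fir

In-order visits the left subtree, then the node, then the right subtree.
At lily: go left to fir.
  At fir: no left child.
  Visit fir.
  At fir: go right to fern.
    At fern: go left to hop.
      At hop: go left to sage.
        sage is a leaf — visit sage.
      Visit hop.
      At hop: no right child.
    Visit fern.
    At fern: go right to plum.
      At plum: go left to ivy.
        ivy is a leaf — visit ivy.
      Visit plum.
      At plum: go right to rose.
        rose is a leaf — visit rose.
Visit lily.
At lily: go right to rye.
  At rye: go left to daisy.
    At daisy: no left child.
    Visit daisy.
    At daisy: go right to fig.
      At fig: no left child.
      Visit fig.
      At fig: go right to teak.
        teak is a leaf — visit teak.
  Visit rye.
  At rye: go right to mint.
    At mint: no left child.
    Visit mint.
    At mint: go right to moss.
      moss is a leaf — visit moss.
Full in-order sequence: fir, sage, hop, fern, ivy, plum, rose, lily, daisy, fig, teak, rye, mint, moss.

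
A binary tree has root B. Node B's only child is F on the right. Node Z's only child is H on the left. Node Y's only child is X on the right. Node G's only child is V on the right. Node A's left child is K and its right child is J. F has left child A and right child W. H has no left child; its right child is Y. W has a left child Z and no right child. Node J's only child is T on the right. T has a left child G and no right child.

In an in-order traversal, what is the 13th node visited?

In-order visits the left subtree, then the node, then the right subtree.
At B: no left child.
Visit B.
At B: go right to F.
  At F: go left to A.
    At A: go left to K.
      K is a leaf — visit K.
    Visit A.
    At A: go right to J.
      At J: no left child.
      Visit J.
      At J: go right to T.
        At T: go left to G.
          At G: no left child.
          Visit G.
          At G: go right to V.
            V is a leaf — visit V.
        Visit T.
        At T: no right child.
  Visit F.
  At F: go right to W.
    At W: go left to Z.
      At Z: go left to H.
        At H: no left child.
        Visit H.
        At H: go right to Y.
          At Y: no left child.
          Visit Y.
          At Y: go right to X.
            X is a leaf — visit X.
      Visit Z.
      At Z: no right child.
    Visit W.
    At W: no right child.
Full in-order sequence: B, K, A, J, G, V, T, F, H, Y, X, Z, W.

W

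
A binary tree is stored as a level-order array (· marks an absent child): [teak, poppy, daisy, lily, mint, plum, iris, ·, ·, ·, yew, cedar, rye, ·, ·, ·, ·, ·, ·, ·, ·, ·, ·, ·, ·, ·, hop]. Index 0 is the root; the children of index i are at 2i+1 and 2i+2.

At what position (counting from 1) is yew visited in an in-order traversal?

4

In-order visits the left subtree, then the node, then the right subtree.
At teak: go left to poppy.
  At poppy: go left to lily.
    lily is a leaf — visit lily.
  Visit poppy.
  At poppy: go right to mint.
    At mint: no left child.
    Visit mint.
    At mint: go right to yew.
      yew is a leaf — visit yew.
Visit teak.
At teak: go right to daisy.
  At daisy: go left to plum.
    At plum: go left to cedar.
      cedar is a leaf — visit cedar.
    Visit plum.
    At plum: go right to rye.
      At rye: no left child.
      Visit rye.
      At rye: go right to hop.
        hop is a leaf — visit hop.
  Visit daisy.
  At daisy: go right to iris.
    iris is a leaf — visit iris.
Full in-order sequence: lily, poppy, mint, yew, teak, cedar, plum, rye, hop, daisy, iris.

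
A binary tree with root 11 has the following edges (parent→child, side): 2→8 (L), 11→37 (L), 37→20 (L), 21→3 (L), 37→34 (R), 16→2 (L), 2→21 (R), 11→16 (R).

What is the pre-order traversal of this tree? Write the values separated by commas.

Pre-order visits the node, then its left subtree, then its right subtree.
Visit 11.
At 11: go left to 37.
  Visit 37.
  At 37: go left to 20.
    20 is a leaf — visit 20.
  At 37: go right to 34.
    34 is a leaf — visit 34.
At 11: go right to 16.
  Visit 16.
  At 16: go left to 2.
    Visit 2.
    At 2: go left to 8.
      8 is a leaf — visit 8.
    At 2: go right to 21.
      Visit 21.
      At 21: go left to 3.
        3 is a leaf — visit 3.
      At 21: no right child.
  At 16: no right child.

11, 37, 20, 34, 16, 2, 8, 21, 3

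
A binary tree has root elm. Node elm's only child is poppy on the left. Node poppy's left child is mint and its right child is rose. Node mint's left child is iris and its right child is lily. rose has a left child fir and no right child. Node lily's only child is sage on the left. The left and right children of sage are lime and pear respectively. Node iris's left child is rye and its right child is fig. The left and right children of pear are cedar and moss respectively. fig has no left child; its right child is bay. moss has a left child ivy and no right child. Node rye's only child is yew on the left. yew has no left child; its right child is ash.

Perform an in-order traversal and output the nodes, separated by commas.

In-order visits the left subtree, then the node, then the right subtree.
At elm: go left to poppy.
  At poppy: go left to mint.
    At mint: go left to iris.
      At iris: go left to rye.
        At rye: go left to yew.
          At yew: no left child.
          Visit yew.
          At yew: go right to ash.
            ash is a leaf — visit ash.
        Visit rye.
        At rye: no right child.
      Visit iris.
      At iris: go right to fig.
        At fig: no left child.
        Visit fig.
        At fig: go right to bay.
          bay is a leaf — visit bay.
    Visit mint.
    At mint: go right to lily.
      At lily: go left to sage.
        At sage: go left to lime.
          lime is a leaf — visit lime.
        Visit sage.
        At sage: go right to pear.
          At pear: go left to cedar.
            cedar is a leaf — visit cedar.
          Visit pear.
          At pear: go right to moss.
            At moss: go left to ivy.
              ivy is a leaf — visit ivy.
            Visit moss.
            At moss: no right child.
      Visit lily.
      At lily: no right child.
  Visit poppy.
  At poppy: go right to rose.
    At rose: go left to fir.
      fir is a leaf — visit fir.
    Visit rose.
    At rose: no right child.
Visit elm.
At elm: no right child.

yew, ash, rye, iris, fig, bay, mint, lime, sage, cedar, pear, ivy, moss, lily, poppy, fir, rose, elm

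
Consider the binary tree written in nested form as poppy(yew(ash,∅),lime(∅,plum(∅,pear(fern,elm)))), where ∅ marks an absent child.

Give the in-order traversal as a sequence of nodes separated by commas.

In-order visits the left subtree, then the node, then the right subtree.
At poppy: go left to yew.
  At yew: go left to ash.
    ash is a leaf — visit ash.
  Visit yew.
  At yew: no right child.
Visit poppy.
At poppy: go right to lime.
  At lime: no left child.
  Visit lime.
  At lime: go right to plum.
    At plum: no left child.
    Visit plum.
    At plum: go right to pear.
      At pear: go left to fern.
        fern is a leaf — visit fern.
      Visit pear.
      At pear: go right to elm.
        elm is a leaf — visit elm.

ash, yew, poppy, lime, plum, fern, pear, elm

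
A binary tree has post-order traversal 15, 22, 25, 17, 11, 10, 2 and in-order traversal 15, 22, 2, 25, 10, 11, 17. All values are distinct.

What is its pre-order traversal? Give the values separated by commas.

2, 22, 15, 10, 25, 11, 17

The last element of post-order is the root; it splits in-order into left and right subtrees.
Root 2: left subtree has 2 nodes {15, 22}, right has 4 {25, 10, 11, 17}.
  Root 22: left subtree has 1 node {15}, right has 0 { }.
  Root 10: left subtree has 1 node {25}, right has 2 {11, 17}.
    Root 11: left subtree has 0 nodes { }, right has 1 {17}.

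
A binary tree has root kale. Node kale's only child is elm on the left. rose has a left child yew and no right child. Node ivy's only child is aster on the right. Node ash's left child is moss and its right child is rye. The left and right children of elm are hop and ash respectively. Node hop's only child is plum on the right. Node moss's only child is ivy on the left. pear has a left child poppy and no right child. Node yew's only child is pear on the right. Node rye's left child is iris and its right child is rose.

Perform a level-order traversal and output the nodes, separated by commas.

kale, elm, hop, ash, plum, moss, rye, ivy, iris, rose, aster, yew, pear, poppy

Level-order visits nodes level by level from the root, left to right within each level.
Level 0: kale
Level 1: elm
Level 2: hop, ash
Level 3: plum, moss, rye
Level 4: ivy, iris, rose
Level 5: aster, yew
Level 6: pear
Level 7: poppy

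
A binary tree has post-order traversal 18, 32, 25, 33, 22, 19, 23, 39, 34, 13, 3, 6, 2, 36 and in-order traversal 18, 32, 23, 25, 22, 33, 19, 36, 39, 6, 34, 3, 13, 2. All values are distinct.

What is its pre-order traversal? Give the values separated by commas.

The last element of post-order is the root; it splits in-order into left and right subtrees.
Root 36: left subtree has 7 nodes {18, 32, 23, 25, 22, 33, 19}, right has 6 {39, 6, 34, 3, 13, 2}.
  Root 23: left subtree has 2 nodes {18, 32}, right has 4 {25, 22, 33, 19}.
    Root 32: left subtree has 1 node {18}, right has 0 { }.
    Root 19: left subtree has 3 nodes {25, 22, 33}, right has 0 { }.
      Root 22: left subtree has 1 node {25}, right has 1 {33}.
  Root 2: left subtree has 5 nodes {39, 6, 34, 3, 13}, right has 0 { }.
    Root 6: left subtree has 1 node {39}, right has 3 {34, 3, 13}.
      Root 3: left subtree has 1 node {34}, right has 1 {13}.

36, 23, 32, 18, 19, 22, 25, 33, 2, 6, 39, 3, 34, 13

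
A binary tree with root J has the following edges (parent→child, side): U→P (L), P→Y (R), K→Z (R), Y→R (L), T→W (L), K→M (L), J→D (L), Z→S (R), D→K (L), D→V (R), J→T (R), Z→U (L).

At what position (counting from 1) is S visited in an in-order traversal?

In-order visits the left subtree, then the node, then the right subtree.
At J: go left to D.
  At D: go left to K.
    At K: go left to M.
      M is a leaf — visit M.
    Visit K.
    At K: go right to Z.
      At Z: go left to U.
        At U: go left to P.
          At P: no left child.
          Visit P.
          At P: go right to Y.
            At Y: go left to R.
              R is a leaf — visit R.
            Visit Y.
            At Y: no right child.
        Visit U.
        At U: no right child.
      Visit Z.
      At Z: go right to S.
        S is a leaf — visit S.
  Visit D.
  At D: go right to V.
    V is a leaf — visit V.
Visit J.
At J: go right to T.
  At T: go left to W.
    W is a leaf — visit W.
  Visit T.
  At T: no right child.
Full in-order sequence: M, K, P, R, Y, U, Z, S, D, V, J, W, T.

8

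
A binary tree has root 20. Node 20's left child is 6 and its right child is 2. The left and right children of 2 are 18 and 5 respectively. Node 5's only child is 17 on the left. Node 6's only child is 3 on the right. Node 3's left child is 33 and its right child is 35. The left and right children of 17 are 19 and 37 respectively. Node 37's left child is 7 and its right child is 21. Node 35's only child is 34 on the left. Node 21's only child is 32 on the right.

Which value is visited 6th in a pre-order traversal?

34

Pre-order visits the node, then its left subtree, then its right subtree.
Visit 20.
At 20: go left to 6.
  Visit 6.
  At 6: no left child.
  At 6: go right to 3.
    Visit 3.
    At 3: go left to 33.
      33 is a leaf — visit 33.
    At 3: go right to 35.
      Visit 35.
      At 35: go left to 34.
        34 is a leaf — visit 34.
      At 35: no right child.
At 20: go right to 2.
  Visit 2.
  At 2: go left to 18.
    18 is a leaf — visit 18.
  At 2: go right to 5.
    Visit 5.
    At 5: go left to 17.
      Visit 17.
      At 17: go left to 19.
        19 is a leaf — visit 19.
      At 17: go right to 37.
        Visit 37.
        At 37: go left to 7.
          7 is a leaf — visit 7.
        At 37: go right to 21.
          Visit 21.
          At 21: no left child.
          At 21: go right to 32.
            32 is a leaf — visit 32.
    At 5: no right child.
Full pre-order sequence: 20, 6, 3, 33, 35, 34, 2, 18, 5, 17, 19, 37, 7, 21, 32.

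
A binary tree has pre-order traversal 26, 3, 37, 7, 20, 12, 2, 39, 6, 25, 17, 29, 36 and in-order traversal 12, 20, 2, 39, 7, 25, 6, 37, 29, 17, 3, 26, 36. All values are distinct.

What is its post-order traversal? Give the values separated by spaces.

12 39 2 20 25 6 7 29 17 37 3 36 26

The first element of pre-order is the root; it splits in-order into left and right subtrees.
Root 26: left subtree has 11 nodes {12, 20, 2, 39, 7, 25, 6, 37, 29, 17, 3}, right has 1 {36}.
  Root 3: left subtree has 10 nodes {12, 20, 2, 39, 7, 25, 6, 37, 29, 17}, right has 0 { }.
    Root 37: left subtree has 7 nodes {12, 20, 2, 39, 7, 25, 6}, right has 2 {29, 17}.
      Root 7: left subtree has 4 nodes {12, 20, 2, 39}, right has 2 {25, 6}.
        Root 20: left subtree has 1 node {12}, right has 2 {2, 39}.
          Root 2: left subtree has 0 nodes { }, right has 1 {39}.
        Root 6: left subtree has 1 node {25}, right has 0 { }.
      Root 17: left subtree has 1 node {29}, right has 0 { }.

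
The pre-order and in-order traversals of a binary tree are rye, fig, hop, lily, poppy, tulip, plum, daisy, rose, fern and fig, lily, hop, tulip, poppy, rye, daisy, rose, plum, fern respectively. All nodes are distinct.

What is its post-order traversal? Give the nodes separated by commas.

The first element of pre-order is the root; it splits in-order into left and right subtrees.
Root rye: left subtree has 5 nodes {fig, lily, hop, tulip, poppy}, right has 4 {daisy, rose, plum, fern}.
  Root fig: left subtree has 0 nodes { }, right has 4 {lily, hop, tulip, poppy}.
    Root hop: left subtree has 1 node {lily}, right has 2 {tulip, poppy}.
      Root poppy: left subtree has 1 node {tulip}, right has 0 { }.
  Root plum: left subtree has 2 nodes {daisy, rose}, right has 1 {fern}.
    Root daisy: left subtree has 0 nodes { }, right has 1 {rose}.

lily, tulip, poppy, hop, fig, rose, daisy, fern, plum, rye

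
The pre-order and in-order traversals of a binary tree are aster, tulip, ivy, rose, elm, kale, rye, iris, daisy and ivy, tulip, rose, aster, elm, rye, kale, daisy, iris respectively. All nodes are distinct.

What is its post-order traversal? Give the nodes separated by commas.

ivy, rose, tulip, rye, daisy, iris, kale, elm, aster

The first element of pre-order is the root; it splits in-order into left and right subtrees.
Root aster: left subtree has 3 nodes {ivy, tulip, rose}, right has 5 {elm, rye, kale, daisy, iris}.
  Root tulip: left subtree has 1 node {ivy}, right has 1 {rose}.
  Root elm: left subtree has 0 nodes { }, right has 4 {rye, kale, daisy, iris}.
    Root kale: left subtree has 1 node {rye}, right has 2 {daisy, iris}.
      Root iris: left subtree has 1 node {daisy}, right has 0 { }.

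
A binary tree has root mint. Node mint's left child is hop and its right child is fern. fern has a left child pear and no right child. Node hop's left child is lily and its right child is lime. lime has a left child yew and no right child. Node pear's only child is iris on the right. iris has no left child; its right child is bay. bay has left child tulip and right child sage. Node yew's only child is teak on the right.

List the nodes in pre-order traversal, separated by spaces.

Pre-order visits the node, then its left subtree, then its right subtree.
Visit mint.
At mint: go left to hop.
  Visit hop.
  At hop: go left to lily.
    lily is a leaf — visit lily.
  At hop: go right to lime.
    Visit lime.
    At lime: go left to yew.
      Visit yew.
      At yew: no left child.
      At yew: go right to teak.
        teak is a leaf — visit teak.
    At lime: no right child.
At mint: go right to fern.
  Visit fern.
  At fern: go left to pear.
    Visit pear.
    At pear: no left child.
    At pear: go right to iris.
      Visit iris.
      At iris: no left child.
      At iris: go right to bay.
        Visit bay.
        At bay: go left to tulip.
          tulip is a leaf — visit tulip.
        At bay: go right to sage.
          sage is a leaf — visit sage.
  At fern: no right child.

mint hop lily lime yew teak fern pear iris bay tulip sage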